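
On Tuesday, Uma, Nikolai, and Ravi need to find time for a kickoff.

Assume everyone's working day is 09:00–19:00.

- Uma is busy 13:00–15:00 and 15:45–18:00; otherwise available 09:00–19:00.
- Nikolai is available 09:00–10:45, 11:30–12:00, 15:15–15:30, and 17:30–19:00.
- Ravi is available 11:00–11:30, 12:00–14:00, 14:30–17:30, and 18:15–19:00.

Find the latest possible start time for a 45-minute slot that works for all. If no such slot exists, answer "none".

Uma free within 09:00–19:00: 09:00–13:00, 15:00–15:45, 18:00–19:00.
Uma ∩ Nikolai: 09:00–10:45, 11:30–12:00, 15:15–15:30, 18:00–19:00.
Uma ∩ Nikolai ∩ Ravi: 15:15–15:30, 18:15–19:00.
Windows ≥ 45 min: 18:15–19:00.
Latest start in the last window 18:15–19:00 is 19:00 − 45 min = 18:15.

18:15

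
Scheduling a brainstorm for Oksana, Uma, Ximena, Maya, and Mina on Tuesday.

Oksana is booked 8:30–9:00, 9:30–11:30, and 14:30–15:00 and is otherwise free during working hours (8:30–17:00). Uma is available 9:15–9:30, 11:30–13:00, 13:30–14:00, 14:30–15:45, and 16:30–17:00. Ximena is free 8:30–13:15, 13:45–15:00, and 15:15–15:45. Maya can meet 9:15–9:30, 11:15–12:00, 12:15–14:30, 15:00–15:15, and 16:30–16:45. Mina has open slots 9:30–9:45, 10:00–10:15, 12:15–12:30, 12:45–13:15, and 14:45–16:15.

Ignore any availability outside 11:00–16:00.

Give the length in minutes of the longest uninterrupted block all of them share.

15 minutes

Oksana free within 08:30–17:00: 09:00–09:30, 11:30–14:30, 15:00–17:00.
Oksana ∩ Uma: 09:15–09:30, 11:30–13:00, 13:30–14:00, 15:00–15:45, 16:30–17:00.
Oksana ∩ Uma ∩ Ximena: 09:15–09:30, 11:30–13:00, 13:45–14:00, 15:15–15:45.
Oksana ∩ Uma ∩ Ximena ∩ Maya: 09:15–09:30, 11:30–12:00, 12:15–13:00, 13:45–14:00.
Oksana ∩ Uma ∩ Ximena ∩ Maya ∩ Mina: 12:15–12:30, 12:45–13:00.
Restricted to 11:00–16:00: 12:15–12:30, 12:45–13:00.
Common window lengths: 15, 15 min; longest is 15.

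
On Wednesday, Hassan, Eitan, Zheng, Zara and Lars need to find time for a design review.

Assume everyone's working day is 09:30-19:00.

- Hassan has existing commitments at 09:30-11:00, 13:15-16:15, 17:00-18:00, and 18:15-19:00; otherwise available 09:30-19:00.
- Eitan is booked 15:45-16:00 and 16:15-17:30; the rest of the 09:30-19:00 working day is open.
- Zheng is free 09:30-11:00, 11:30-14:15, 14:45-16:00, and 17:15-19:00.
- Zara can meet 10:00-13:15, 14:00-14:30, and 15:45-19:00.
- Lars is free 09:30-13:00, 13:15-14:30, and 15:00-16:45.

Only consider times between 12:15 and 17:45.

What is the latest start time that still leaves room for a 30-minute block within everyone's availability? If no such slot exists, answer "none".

Hassan free within 09:30–19:00: 11:00–13:15, 16:15–17:00, 18:00–18:15.
Eitan free within 09:30–19:00: 09:30–15:45, 16:00–16:15, 17:30–19:00.
Hassan ∩ Eitan: 11:00–13:15, 18:00–18:15.
Hassan ∩ Eitan ∩ Zheng: 11:30–13:15, 18:00–18:15.
Hassan ∩ Eitan ∩ Zheng ∩ Zara: 11:30–13:15, 18:00–18:15.
Hassan ∩ Eitan ∩ Zheng ∩ Zara ∩ Lars: 11:30–13:00.
Restricted to 12:15–17:45: 12:15–13:00.
Windows ≥ 30 min: 12:15–13:00.
Latest start in the last window 12:15–13:00 is 13:00 − 30 min = 12:30.

12:30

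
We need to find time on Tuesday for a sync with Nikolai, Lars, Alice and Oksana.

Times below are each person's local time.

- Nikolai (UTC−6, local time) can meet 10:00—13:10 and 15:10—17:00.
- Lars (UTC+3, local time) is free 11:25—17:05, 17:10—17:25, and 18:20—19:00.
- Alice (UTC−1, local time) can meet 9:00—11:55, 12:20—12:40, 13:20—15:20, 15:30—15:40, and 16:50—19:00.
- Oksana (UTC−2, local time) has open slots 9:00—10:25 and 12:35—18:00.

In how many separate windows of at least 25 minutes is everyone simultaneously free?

0

Nikolai → UTC: 16:00–19:10, 21:10–23:00.
Lars → UTC: 08:25–14:05, 14:10–14:25, 15:20–16:00.
Alice → UTC: 10:00–12:55, 13:20–13:40, 14:20–16:20, 16:30–16:40, 17:50–20:00.
Oksana → UTC: 11:00–12:25, 14:35–20:00.
Nikolai ∩ Lars: (none).
Nikolai ∩ Lars ∩ Alice: (none).
Nikolai ∩ Lars ∩ Alice ∩ Oksana: (none).
Windows ≥ 25 min: (none).
That's 0 windows.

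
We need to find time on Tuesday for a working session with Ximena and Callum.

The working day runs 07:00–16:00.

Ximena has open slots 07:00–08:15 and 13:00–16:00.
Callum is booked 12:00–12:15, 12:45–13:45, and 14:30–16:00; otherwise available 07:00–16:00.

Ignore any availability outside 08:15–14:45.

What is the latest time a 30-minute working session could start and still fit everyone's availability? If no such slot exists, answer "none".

Callum free within 07:00–16:00: 07:00–12:00, 12:15–12:45, 13:45–14:30.
Ximena ∩ Callum: 07:00–08:15, 13:45–14:30.
Restricted to 08:15–14:45: 13:45–14:30.
Windows ≥ 30 min: 13:45–14:30.
Latest start in the last window 13:45–14:30 is 14:30 − 30 min = 14:00.

14:00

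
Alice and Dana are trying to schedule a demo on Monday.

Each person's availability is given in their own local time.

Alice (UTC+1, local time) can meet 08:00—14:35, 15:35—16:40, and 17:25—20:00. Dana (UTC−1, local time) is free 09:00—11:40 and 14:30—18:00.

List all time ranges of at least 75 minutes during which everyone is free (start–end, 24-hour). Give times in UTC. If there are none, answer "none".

Alice → UTC: 07:00–13:35, 14:35–15:40, 16:25–19:00.
Dana → UTC: 10:00–12:40, 15:30–19:00.
Alice ∩ Dana: 10:00–12:40, 15:30–15:40, 16:25–19:00.
Windows ≥ 75 min: 10:00–12:40, 16:25–19:00.

10:00–12:40, 16:25–19:00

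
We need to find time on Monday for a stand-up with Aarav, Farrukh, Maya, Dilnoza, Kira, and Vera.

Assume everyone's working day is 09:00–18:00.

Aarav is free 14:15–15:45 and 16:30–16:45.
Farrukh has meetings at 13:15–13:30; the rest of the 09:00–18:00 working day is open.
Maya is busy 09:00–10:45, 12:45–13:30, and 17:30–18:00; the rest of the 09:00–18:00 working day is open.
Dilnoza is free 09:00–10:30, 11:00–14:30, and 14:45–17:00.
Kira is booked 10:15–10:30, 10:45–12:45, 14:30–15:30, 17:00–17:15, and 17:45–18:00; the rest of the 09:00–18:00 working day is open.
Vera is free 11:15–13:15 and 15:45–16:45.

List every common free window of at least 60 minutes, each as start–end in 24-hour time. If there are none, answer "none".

Farrukh free within 09:00–18:00: 09:00–13:15, 13:30–18:00.
Maya free within 09:00–18:00: 10:45–12:45, 13:30–17:30.
Kira free within 09:00–18:00: 09:00–10:15, 10:30–10:45, 12:45–14:30, 15:30–17:00, 17:15–17:45.
Aarav ∩ Farrukh: 14:15–15:45, 16:30–16:45.
Aarav ∩ Farrukh ∩ Maya: 14:15–15:45, 16:30–16:45.
Aarav ∩ Farrukh ∩ Maya ∩ Dilnoza: 14:15–14:30, 14:45–15:45, 16:30–16:45.
Aarav ∩ Farrukh ∩ Maya ∩ Dilnoza ∩ Kira: 14:15–14:30, 15:30–15:45, 16:30–16:45.
Aarav ∩ Farrukh ∩ Maya ∩ Dilnoza ∩ Kira ∩ Vera: 16:30–16:45.
Windows ≥ 60 min: (none).

none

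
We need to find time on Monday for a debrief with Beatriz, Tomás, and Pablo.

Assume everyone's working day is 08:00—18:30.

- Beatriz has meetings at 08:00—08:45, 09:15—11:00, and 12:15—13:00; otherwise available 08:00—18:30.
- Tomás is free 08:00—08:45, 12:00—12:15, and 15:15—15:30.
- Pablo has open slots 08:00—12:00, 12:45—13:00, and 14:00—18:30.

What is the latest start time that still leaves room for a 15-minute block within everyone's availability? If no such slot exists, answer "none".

Beatriz free within 08:00–18:30: 08:45–09:15, 11:00–12:15, 13:00–18:30.
Beatriz ∩ Tomás: 12:00–12:15, 15:15–15:30.
Beatriz ∩ Tomás ∩ Pablo: 15:15–15:30.
Windows ≥ 15 min: 15:15–15:30.
Latest start in the last window 15:15–15:30 is 15:30 − 15 min = 15:15.

15:15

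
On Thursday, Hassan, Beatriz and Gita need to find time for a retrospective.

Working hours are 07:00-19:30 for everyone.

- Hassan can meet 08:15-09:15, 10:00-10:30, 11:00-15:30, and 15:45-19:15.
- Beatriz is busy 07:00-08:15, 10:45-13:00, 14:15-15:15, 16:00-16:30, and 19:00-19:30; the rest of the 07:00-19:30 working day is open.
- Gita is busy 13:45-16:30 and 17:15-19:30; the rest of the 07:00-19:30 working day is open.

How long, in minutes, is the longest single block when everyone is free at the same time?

Beatriz free within 07:00–19:30: 08:15–10:45, 13:00–14:15, 15:15–16:00, 16:30–19:00.
Gita free within 07:00–19:30: 07:00–13:45, 16:30–17:15.
Hassan ∩ Beatriz: 08:15–09:15, 10:00–10:30, 13:00–14:15, 15:15–15:30, 15:45–16:00, 16:30–19:00.
Hassan ∩ Beatriz ∩ Gita: 08:15–09:15, 10:00–10:30, 13:00–13:45, 16:30–17:15.
Common window lengths: 60, 30, 45, 45 min; longest is 60.

60 minutes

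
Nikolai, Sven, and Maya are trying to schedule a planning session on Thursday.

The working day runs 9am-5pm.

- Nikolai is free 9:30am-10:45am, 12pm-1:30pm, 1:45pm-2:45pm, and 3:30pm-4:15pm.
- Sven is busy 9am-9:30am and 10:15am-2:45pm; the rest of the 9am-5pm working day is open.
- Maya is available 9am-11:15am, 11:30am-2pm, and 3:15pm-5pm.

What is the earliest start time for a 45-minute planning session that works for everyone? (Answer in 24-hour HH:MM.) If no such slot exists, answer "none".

09:30

Sven free within 09:00–17:00: 09:30–10:15, 14:45–17:00.
Nikolai ∩ Sven: 09:30–10:15, 15:30–16:15.
Nikolai ∩ Sven ∩ Maya: 09:30–10:15, 15:30–16:15.
Windows ≥ 45 min: 09:30–10:15, 15:30–16:15.
Earliest such window starts at 09:30.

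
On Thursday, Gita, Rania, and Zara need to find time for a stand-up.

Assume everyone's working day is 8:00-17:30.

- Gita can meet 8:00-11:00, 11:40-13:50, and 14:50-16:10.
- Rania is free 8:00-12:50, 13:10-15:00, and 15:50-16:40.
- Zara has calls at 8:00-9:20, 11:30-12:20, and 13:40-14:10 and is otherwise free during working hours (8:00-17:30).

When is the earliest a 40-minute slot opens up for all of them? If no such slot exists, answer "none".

Zara free within 08:00–17:30: 09:20–11:30, 12:20–13:40, 14:10–17:30.
Gita ∩ Rania: 08:00–11:00, 11:40–12:50, 13:10–13:50, 14:50–15:00, 15:50–16:10.
Gita ∩ Rania ∩ Zara: 09:20–11:00, 12:20–12:50, 13:10–13:40, 14:50–15:00, 15:50–16:10.
Windows ≥ 40 min: 09:20–11:00.
Earliest such window starts at 09:20.

09:20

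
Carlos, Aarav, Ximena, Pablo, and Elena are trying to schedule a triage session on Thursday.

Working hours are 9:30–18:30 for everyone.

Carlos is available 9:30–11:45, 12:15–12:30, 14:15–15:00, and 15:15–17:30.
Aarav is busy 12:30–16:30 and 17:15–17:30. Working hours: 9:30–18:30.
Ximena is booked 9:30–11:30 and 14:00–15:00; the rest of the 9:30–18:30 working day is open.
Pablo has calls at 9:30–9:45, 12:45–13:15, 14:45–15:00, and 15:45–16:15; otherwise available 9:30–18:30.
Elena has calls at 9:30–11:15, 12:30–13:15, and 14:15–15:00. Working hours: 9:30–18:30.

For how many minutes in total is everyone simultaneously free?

75 minutes

Aarav free within 09:30–18:30: 09:30–12:30, 16:30–17:15, 17:30–18:30.
Ximena free within 09:30–18:30: 11:30–14:00, 15:00–18:30.
Pablo free within 09:30–18:30: 09:45–12:45, 13:15–14:45, 15:00–15:45, 16:15–18:30.
Elena free within 09:30–18:30: 11:15–12:30, 13:15–14:15, 15:00–18:30.
Carlos ∩ Aarav: 09:30–11:45, 12:15–12:30, 16:30–17:15.
Carlos ∩ Aarav ∩ Ximena: 11:30–11:45, 12:15–12:30, 16:30–17:15.
Carlos ∩ Aarav ∩ Ximena ∩ Pablo: 11:30–11:45, 12:15–12:30, 16:30–17:15.
Carlos ∩ Aarav ∩ Ximena ∩ Pablo ∩ Elena: 11:30–11:45, 12:15–12:30, 16:30–17:15.
Total common minutes: 15 + 15 + 45 = 75.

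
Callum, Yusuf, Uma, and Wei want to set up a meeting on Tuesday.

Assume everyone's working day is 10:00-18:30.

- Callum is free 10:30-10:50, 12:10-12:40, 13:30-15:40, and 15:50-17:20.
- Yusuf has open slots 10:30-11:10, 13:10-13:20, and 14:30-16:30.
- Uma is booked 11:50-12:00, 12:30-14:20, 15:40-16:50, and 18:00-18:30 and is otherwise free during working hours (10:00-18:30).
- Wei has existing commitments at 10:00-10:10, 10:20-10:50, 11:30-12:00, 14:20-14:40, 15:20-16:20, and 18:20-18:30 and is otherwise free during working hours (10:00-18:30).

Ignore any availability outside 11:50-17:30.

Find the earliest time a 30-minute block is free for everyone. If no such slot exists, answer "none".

Uma free within 10:00–18:30: 10:00–11:50, 12:00–12:30, 14:20–15:40, 16:50–18:00.
Wei free within 10:00–18:30: 10:10–10:20, 10:50–11:30, 12:00–14:20, 14:40–15:20, 16:20–18:20.
Callum ∩ Yusuf: 10:30–10:50, 14:30–15:40, 15:50–16:30.
Callum ∩ Yusuf ∩ Uma: 10:30–10:50, 14:30–15:40.
Callum ∩ Yusuf ∩ Uma ∩ Wei: 14:40–15:20.
Restricted to 11:50–17:30: 14:40–15:20.
Windows ≥ 30 min: 14:40–15:20.
Earliest such window starts at 14:40.

14:40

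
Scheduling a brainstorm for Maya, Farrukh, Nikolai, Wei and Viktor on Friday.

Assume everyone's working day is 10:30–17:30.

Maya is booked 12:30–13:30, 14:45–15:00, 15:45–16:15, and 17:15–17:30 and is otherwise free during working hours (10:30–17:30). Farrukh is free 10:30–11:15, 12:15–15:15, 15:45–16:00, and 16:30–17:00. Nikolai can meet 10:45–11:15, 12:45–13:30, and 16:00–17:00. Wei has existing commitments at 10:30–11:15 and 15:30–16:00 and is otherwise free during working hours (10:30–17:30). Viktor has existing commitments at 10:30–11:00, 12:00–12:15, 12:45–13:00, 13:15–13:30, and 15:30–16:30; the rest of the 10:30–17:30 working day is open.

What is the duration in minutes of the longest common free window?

30 minutes

Maya free within 10:30–17:30: 10:30–12:30, 13:30–14:45, 15:00–15:45, 16:15–17:15.
Wei free within 10:30–17:30: 11:15–15:30, 16:00–17:30.
Viktor free within 10:30–17:30: 11:00–12:00, 12:15–12:45, 13:00–13:15, 13:30–15:30, 16:30–17:30.
Maya ∩ Farrukh: 10:30–11:15, 12:15–12:30, 13:30–14:45, 15:00–15:15, 16:30–17:00.
Maya ∩ Farrukh ∩ Nikolai: 10:45–11:15, 16:30–17:00.
Maya ∩ Farrukh ∩ Nikolai ∩ Wei: 16:30–17:00.
Maya ∩ Farrukh ∩ Nikolai ∩ Wei ∩ Viktor: 16:30–17:00.
Single common window of 30 minutes.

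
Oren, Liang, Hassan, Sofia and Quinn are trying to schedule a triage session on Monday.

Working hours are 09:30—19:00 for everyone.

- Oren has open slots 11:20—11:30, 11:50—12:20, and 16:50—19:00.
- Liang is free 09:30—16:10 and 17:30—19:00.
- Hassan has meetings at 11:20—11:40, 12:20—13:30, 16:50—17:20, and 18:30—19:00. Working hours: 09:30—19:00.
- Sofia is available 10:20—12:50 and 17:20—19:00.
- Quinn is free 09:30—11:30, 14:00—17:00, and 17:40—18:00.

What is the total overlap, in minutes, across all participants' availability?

Hassan free within 09:30–19:00: 09:30–11:20, 11:40–12:20, 13:30–16:50, 17:20–18:30.
Oren ∩ Liang: 11:20–11:30, 11:50–12:20, 17:30–19:00.
Oren ∩ Liang ∩ Hassan: 11:50–12:20, 17:30–18:30.
Oren ∩ Liang ∩ Hassan ∩ Sofia: 11:50–12:20, 17:30–18:30.
Oren ∩ Liang ∩ Hassan ∩ Sofia ∩ Quinn: 17:40–18:00.
Total common minutes: 20.

20 minutes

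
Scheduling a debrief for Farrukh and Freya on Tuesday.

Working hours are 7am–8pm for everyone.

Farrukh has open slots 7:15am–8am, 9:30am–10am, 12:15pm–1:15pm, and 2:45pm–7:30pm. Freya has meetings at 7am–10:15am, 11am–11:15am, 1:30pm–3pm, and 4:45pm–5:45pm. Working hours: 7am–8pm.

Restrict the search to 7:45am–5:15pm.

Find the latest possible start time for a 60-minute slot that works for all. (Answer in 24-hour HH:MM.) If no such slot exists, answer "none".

15:45

Freya free within 07:00–20:00: 10:15–11:00, 11:15–13:30, 15:00–16:45, 17:45–20:00.
Farrukh ∩ Freya: 12:15–13:15, 15:00–16:45, 17:45–19:30.
Restricted to 07:45–17:15: 12:15–13:15, 15:00–16:45.
Windows ≥ 60 min: 12:15–13:15, 15:00–16:45.
Latest start in the last window 15:00–16:45 is 16:45 − 60 min = 15:45.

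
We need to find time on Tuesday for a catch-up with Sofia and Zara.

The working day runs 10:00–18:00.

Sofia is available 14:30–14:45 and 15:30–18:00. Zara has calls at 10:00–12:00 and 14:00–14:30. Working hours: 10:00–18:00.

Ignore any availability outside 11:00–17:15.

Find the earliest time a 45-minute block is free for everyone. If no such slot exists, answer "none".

15:30

Zara free within 10:00–18:00: 12:00–14:00, 14:30–18:00.
Sofia ∩ Zara: 14:30–14:45, 15:30–18:00.
Restricted to 11:00–17:15: 14:30–14:45, 15:30–17:15.
Windows ≥ 45 min: 15:30–17:15.
Earliest such window starts at 15:30.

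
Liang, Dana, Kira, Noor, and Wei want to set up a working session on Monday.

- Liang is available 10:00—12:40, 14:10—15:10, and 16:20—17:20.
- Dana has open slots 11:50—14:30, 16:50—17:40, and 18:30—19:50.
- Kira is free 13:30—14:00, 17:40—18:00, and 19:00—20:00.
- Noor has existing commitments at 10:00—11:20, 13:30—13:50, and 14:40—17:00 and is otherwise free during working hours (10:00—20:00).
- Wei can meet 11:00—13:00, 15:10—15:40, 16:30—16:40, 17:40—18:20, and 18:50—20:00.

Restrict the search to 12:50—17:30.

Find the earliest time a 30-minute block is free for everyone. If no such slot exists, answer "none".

none

Noor free within 10:00–20:00: 11:20–13:30, 13:50–14:40, 17:00–20:00.
Liang ∩ Dana: 11:50–12:40, 14:10–14:30, 16:50–17:20.
Liang ∩ Dana ∩ Kira: (none).
Liang ∩ Dana ∩ Kira ∩ Noor: (none).
Liang ∩ Dana ∩ Kira ∩ Noor ∩ Wei: (none).
Restricted to 12:50–17:30: (none).
Windows ≥ 30 min: (none).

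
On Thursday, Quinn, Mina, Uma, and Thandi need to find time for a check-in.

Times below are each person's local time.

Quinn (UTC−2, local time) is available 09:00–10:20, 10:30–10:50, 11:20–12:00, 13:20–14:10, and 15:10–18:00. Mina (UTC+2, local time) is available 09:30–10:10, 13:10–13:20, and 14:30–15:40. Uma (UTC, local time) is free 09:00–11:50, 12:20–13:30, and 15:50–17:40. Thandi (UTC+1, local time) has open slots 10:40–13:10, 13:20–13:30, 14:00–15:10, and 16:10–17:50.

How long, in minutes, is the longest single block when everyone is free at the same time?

10 minutes

Quinn → UTC: 11:00–12:20, 12:30–12:50, 13:20–14:00, 15:20–16:10, 17:10–20:00.
Mina → UTC: 07:30–08:10, 11:10–11:20, 12:30–13:40.
Uma → UTC: 09:00–11:50, 12:20–13:30, 15:50–17:40.
Thandi → UTC: 09:40–12:10, 12:20–12:30, 13:00–14:10, 15:10–16:50.
Quinn ∩ Mina: 11:10–11:20, 12:30–12:50, 13:20–13:40.
Quinn ∩ Mina ∩ Uma: 11:10–11:20, 12:30–12:50, 13:20–13:30.
Quinn ∩ Mina ∩ Uma ∩ Thandi: 11:10–11:20, 13:20–13:30.
Common window lengths: 10, 10 min; longest is 10.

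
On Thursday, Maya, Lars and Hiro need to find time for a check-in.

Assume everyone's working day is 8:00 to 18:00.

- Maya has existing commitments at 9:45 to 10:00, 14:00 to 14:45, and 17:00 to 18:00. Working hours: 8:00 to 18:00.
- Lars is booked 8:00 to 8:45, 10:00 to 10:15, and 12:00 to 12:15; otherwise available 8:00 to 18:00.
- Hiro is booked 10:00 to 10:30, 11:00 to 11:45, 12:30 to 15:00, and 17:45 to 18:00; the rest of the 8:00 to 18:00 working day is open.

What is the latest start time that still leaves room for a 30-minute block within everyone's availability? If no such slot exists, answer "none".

16:30

Maya free within 08:00–18:00: 08:00–09:45, 10:00–14:00, 14:45–17:00.
Lars free within 08:00–18:00: 08:45–10:00, 10:15–12:00, 12:15–18:00.
Hiro free within 08:00–18:00: 08:00–10:00, 10:30–11:00, 11:45–12:30, 15:00–17:45.
Maya ∩ Lars: 08:45–09:45, 10:15–12:00, 12:15–14:00, 14:45–17:00.
Maya ∩ Lars ∩ Hiro: 08:45–09:45, 10:30–11:00, 11:45–12:00, 12:15–12:30, 15:00–17:00.
Windows ≥ 30 min: 08:45–09:45, 10:30–11:00, 15:00–17:00.
Latest start in the last window 15:00–17:00 is 17:00 − 30 min = 16:30.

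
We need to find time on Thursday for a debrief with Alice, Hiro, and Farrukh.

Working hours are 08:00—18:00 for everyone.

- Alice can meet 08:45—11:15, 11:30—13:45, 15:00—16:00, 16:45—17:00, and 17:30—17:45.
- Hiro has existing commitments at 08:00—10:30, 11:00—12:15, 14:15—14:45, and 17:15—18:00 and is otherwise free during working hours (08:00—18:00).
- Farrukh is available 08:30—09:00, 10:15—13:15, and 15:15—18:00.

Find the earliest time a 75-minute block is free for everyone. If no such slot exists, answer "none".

Hiro free within 08:00–18:00: 10:30–11:00, 12:15–14:15, 14:45–17:15.
Alice ∩ Hiro: 10:30–11:00, 12:15–13:45, 15:00–16:00, 16:45–17:00.
Alice ∩ Hiro ∩ Farrukh: 10:30–11:00, 12:15–13:15, 15:15–16:00, 16:45–17:00.
Windows ≥ 75 min: (none).

none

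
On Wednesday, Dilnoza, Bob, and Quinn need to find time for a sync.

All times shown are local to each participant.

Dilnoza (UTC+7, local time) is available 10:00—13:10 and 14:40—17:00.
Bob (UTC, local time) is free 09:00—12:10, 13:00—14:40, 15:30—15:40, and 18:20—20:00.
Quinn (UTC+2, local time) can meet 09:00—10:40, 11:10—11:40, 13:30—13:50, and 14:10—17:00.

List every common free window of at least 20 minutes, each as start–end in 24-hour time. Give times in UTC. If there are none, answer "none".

09:10–09:40

Dilnoza → UTC: 03:00–06:10, 07:40–10:00.
Bob → UTC: 09:00–12:10, 13:00–14:40, 15:30–15:40, 18:20–20:00.
Quinn → UTC: 07:00–08:40, 09:10–09:40, 11:30–11:50, 12:10–15:00.
Dilnoza ∩ Bob: 09:00–10:00.
Dilnoza ∩ Bob ∩ Quinn: 09:10–09:40.
Windows ≥ 20 min: 09:10–09:40.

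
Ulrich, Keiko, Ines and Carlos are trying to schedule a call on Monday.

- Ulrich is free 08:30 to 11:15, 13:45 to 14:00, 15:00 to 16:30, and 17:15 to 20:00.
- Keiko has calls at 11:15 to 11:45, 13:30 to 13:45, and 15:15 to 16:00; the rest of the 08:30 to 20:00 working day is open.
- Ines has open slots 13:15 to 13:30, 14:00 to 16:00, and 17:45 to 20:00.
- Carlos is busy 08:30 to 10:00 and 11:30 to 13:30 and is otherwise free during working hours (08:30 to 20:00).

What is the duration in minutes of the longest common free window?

135 minutes

Keiko free within 08:30–20:00: 08:30–11:15, 11:45–13:30, 13:45–15:15, 16:00–20:00.
Carlos free within 08:30–20:00: 10:00–11:30, 13:30–20:00.
Ulrich ∩ Keiko: 08:30–11:15, 13:45–14:00, 15:00–15:15, 16:00–16:30, 17:15–20:00.
Ulrich ∩ Keiko ∩ Ines: 15:00–15:15, 17:45–20:00.
Ulrich ∩ Keiko ∩ Ines ∩ Carlos: 15:00–15:15, 17:45–20:00.
Common window lengths: 15, 135 min; longest is 135.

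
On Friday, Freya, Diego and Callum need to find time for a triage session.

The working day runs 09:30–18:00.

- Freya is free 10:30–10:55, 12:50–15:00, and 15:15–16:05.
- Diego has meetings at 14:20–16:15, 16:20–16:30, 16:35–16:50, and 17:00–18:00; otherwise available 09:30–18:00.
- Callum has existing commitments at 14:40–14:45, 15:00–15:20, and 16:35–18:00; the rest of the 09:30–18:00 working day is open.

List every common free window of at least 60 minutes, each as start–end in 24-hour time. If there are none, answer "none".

Diego free within 09:30–18:00: 09:30–14:20, 16:15–16:20, 16:30–16:35, 16:50–17:00.
Callum free within 09:30–18:00: 09:30–14:40, 14:45–15:00, 15:20–16:35.
Freya ∩ Diego: 10:30–10:55, 12:50–14:20.
Freya ∩ Diego ∩ Callum: 10:30–10:55, 12:50–14:20.
Windows ≥ 60 min: 12:50–14:20.

12:50–14:20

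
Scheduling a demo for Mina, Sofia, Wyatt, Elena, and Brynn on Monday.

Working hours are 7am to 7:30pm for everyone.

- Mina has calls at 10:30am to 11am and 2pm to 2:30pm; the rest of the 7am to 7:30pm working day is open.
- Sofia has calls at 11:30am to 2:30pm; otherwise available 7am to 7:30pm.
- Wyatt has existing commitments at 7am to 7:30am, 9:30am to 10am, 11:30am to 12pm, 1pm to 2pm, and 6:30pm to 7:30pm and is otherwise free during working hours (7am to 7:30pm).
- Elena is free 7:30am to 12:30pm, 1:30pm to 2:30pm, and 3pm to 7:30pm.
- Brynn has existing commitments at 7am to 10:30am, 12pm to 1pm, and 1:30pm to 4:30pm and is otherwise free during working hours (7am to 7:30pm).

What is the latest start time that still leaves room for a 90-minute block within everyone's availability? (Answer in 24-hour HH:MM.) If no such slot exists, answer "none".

17:00

Mina free within 07:00–19:30: 07:00–10:30, 11:00–14:00, 14:30–19:30.
Sofia free within 07:00–19:30: 07:00–11:30, 14:30–19:30.
Wyatt free within 07:00–19:30: 07:30–09:30, 10:00–11:30, 12:00–13:00, 14:00–18:30.
Brynn free within 07:00–19:30: 10:30–12:00, 13:00–13:30, 16:30–19:30.
Mina ∩ Sofia: 07:00–10:30, 11:00–11:30, 14:30–19:30.
Mina ∩ Sofia ∩ Wyatt: 07:30–09:30, 10:00–10:30, 11:00–11:30, 14:30–18:30.
Mina ∩ Sofia ∩ Wyatt ∩ Elena: 07:30–09:30, 10:00–10:30, 11:00–11:30, 15:00–18:30.
Mina ∩ Sofia ∩ Wyatt ∩ Elena ∩ Brynn: 11:00–11:30, 16:30–18:30.
Windows ≥ 90 min: 16:30–18:30.
Latest start in the last window 16:30–18:30 is 18:30 − 90 min = 17:00.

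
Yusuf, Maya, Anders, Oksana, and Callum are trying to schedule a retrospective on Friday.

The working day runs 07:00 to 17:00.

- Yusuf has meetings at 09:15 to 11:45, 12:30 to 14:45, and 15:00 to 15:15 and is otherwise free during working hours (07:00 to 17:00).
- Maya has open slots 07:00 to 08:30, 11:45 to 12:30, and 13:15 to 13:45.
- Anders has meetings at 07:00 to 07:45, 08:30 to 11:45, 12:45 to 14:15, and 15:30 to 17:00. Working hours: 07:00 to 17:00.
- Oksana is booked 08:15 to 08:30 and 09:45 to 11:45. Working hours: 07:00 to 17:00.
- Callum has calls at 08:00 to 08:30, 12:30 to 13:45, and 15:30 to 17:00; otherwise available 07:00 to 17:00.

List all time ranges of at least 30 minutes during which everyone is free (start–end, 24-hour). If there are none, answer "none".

11:45–12:30

Yusuf free within 07:00–17:00: 07:00–09:15, 11:45–12:30, 14:45–15:00, 15:15–17:00.
Anders free within 07:00–17:00: 07:45–08:30, 11:45–12:45, 14:15–15:30.
Oksana free within 07:00–17:00: 07:00–08:15, 08:30–09:45, 11:45–17:00.
Callum free within 07:00–17:00: 07:00–08:00, 08:30–12:30, 13:45–15:30.
Yusuf ∩ Maya: 07:00–08:30, 11:45–12:30.
Yusuf ∩ Maya ∩ Anders: 07:45–08:30, 11:45–12:30.
Yusuf ∩ Maya ∩ Anders ∩ Oksana: 07:45–08:15, 11:45–12:30.
Yusuf ∩ Maya ∩ Anders ∩ Oksana ∩ Callum: 07:45–08:00, 11:45–12:30.
Windows ≥ 30 min: 11:45–12:30.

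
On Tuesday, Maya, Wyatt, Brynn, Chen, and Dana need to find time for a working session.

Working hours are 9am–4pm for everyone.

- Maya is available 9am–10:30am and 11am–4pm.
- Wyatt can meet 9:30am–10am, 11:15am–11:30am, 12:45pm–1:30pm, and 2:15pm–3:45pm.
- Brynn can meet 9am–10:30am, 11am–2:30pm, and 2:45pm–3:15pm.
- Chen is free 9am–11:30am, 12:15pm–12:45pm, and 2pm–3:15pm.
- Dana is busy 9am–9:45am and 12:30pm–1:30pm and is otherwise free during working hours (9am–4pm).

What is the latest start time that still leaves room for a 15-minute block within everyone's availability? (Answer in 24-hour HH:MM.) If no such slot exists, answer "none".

Dana free within 09:00–16:00: 09:45–12:30, 13:30–16:00.
Maya ∩ Wyatt: 09:30–10:00, 11:15–11:30, 12:45–13:30, 14:15–15:45.
Maya ∩ Wyatt ∩ Brynn: 09:30–10:00, 11:15–11:30, 12:45–13:30, 14:15–14:30, 14:45–15:15.
Maya ∩ Wyatt ∩ Brynn ∩ Chen: 09:30–10:00, 11:15–11:30, 14:15–14:30, 14:45–15:15.
Maya ∩ Wyatt ∩ Brynn ∩ Chen ∩ Dana: 09:45–10:00, 11:15–11:30, 14:15–14:30, 14:45–15:15.
Windows ≥ 15 min: 09:45–10:00, 11:15–11:30, 14:15–14:30, 14:45–15:15.
Latest start in the last window 14:45–15:15 is 15:15 − 15 min = 15:00.

15:00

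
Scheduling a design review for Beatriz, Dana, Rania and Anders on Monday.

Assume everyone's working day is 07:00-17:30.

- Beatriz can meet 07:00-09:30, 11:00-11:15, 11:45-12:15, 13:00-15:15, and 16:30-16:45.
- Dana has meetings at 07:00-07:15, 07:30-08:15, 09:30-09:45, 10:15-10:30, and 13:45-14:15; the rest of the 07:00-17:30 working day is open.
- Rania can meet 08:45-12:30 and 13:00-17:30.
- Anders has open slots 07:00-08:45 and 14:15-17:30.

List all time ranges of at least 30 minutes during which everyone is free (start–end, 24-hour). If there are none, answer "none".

14:15–15:15

Dana free within 07:00–17:30: 07:15–07:30, 08:15–09:30, 09:45–10:15, 10:30–13:45, 14:15–17:30.
Beatriz ∩ Dana: 07:15–07:30, 08:15–09:30, 11:00–11:15, 11:45–12:15, 13:00–13:45, 14:15–15:15, 16:30–16:45.
Beatriz ∩ Dana ∩ Rania: 08:45–09:30, 11:00–11:15, 11:45–12:15, 13:00–13:45, 14:15–15:15, 16:30–16:45.
Beatriz ∩ Dana ∩ Rania ∩ Anders: 14:15–15:15, 16:30–16:45.
Windows ≥ 30 min: 14:15–15:15.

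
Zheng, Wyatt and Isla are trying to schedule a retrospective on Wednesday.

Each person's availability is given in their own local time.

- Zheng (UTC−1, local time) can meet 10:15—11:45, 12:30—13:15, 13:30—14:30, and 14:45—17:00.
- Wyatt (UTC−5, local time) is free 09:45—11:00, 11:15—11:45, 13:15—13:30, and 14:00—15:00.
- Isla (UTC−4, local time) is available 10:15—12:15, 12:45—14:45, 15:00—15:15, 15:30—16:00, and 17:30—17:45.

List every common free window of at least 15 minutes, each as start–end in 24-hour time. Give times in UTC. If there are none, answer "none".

Zheng → UTC: 11:15–12:45, 13:30–14:15, 14:30–15:30, 15:45–18:00.
Wyatt → UTC: 14:45–16:00, 16:15–16:45, 18:15–18:30, 19:00–20:00.
Isla → UTC: 14:15–16:15, 16:45–18:45, 19:00–19:15, 19:30–20:00, 21:30–21:45.
Zheng ∩ Wyatt: 14:45–15:30, 15:45–16:00, 16:15–16:45.
Zheng ∩ Wyatt ∩ Isla: 14:45–15:30, 15:45–16:00.
Windows ≥ 15 min: 14:45–15:30, 15:45–16:00.

14:45–15:30, 15:45–16:00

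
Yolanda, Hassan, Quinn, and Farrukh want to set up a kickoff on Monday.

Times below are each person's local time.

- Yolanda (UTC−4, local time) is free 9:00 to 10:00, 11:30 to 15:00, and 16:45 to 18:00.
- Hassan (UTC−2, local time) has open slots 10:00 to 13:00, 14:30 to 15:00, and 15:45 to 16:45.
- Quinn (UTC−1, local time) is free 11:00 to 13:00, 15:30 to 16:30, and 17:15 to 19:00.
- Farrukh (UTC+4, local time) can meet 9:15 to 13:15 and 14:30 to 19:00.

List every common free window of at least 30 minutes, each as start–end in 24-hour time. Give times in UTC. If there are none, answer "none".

Yolanda → UTC: 13:00–14:00, 15:30–19:00, 20:45–22:00.
Hassan → UTC: 12:00–15:00, 16:30–17:00, 17:45–18:45.
Quinn → UTC: 12:00–14:00, 16:30–17:30, 18:15–20:00.
Farrukh → UTC: 05:15–09:15, 10:30–15:00.
Yolanda ∩ Hassan: 13:00–14:00, 16:30–17:00, 17:45–18:45.
Yolanda ∩ Hassan ∩ Quinn: 13:00–14:00, 16:30–17:00, 18:15–18:45.
Yolanda ∩ Hassan ∩ Quinn ∩ Farrukh: 13:00–14:00.
Windows ≥ 30 min: 13:00–14:00.

13:00–14:00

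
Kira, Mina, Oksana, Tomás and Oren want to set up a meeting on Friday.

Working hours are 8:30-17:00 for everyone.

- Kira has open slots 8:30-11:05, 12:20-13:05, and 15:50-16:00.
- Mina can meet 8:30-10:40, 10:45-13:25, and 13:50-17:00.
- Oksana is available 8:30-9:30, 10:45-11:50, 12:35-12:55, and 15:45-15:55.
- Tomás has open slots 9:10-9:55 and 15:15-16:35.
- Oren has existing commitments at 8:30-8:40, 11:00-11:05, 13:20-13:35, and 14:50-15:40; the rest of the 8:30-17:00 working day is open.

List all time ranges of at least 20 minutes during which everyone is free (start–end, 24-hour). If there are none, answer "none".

09:10–09:30

Oren free within 08:30–17:00: 08:40–11:00, 11:05–13:20, 13:35–14:50, 15:40–17:00.
Kira ∩ Mina: 08:30–10:40, 10:45–11:05, 12:20–13:05, 15:50–16:00.
Kira ∩ Mina ∩ Oksana: 08:30–09:30, 10:45–11:05, 12:35–12:55, 15:50–15:55.
Kira ∩ Mina ∩ Oksana ∩ Tomás: 09:10–09:30, 15:50–15:55.
Kira ∩ Mina ∩ Oksana ∩ Tomás ∩ Oren: 09:10–09:30, 15:50–15:55.
Windows ≥ 20 min: 09:10–09:30.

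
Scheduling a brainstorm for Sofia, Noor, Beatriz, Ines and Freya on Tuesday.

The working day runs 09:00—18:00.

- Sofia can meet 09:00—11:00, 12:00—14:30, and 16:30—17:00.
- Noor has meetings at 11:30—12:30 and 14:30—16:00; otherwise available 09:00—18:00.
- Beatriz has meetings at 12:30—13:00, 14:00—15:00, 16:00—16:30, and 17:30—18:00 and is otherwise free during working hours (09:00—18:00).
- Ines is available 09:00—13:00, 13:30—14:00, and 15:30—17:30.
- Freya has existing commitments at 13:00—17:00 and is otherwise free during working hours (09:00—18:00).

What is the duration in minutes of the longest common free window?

120 minutes

Noor free within 09:00–18:00: 09:00–11:30, 12:30–14:30, 16:00–18:00.
Beatriz free within 09:00–18:00: 09:00–12:30, 13:00–14:00, 15:00–16:00, 16:30–17:30.
Freya free within 09:00–18:00: 09:00–13:00, 17:00–18:00.
Sofia ∩ Noor: 09:00–11:00, 12:30–14:30, 16:30–17:00.
Sofia ∩ Noor ∩ Beatriz: 09:00–11:00, 13:00–14:00, 16:30–17:00.
Sofia ∩ Noor ∩ Beatriz ∩ Ines: 09:00–11:00, 13:30–14:00, 16:30–17:00.
Sofia ∩ Noor ∩ Beatriz ∩ Ines ∩ Freya: 09:00–11:00.
Single common window of 120 minutes.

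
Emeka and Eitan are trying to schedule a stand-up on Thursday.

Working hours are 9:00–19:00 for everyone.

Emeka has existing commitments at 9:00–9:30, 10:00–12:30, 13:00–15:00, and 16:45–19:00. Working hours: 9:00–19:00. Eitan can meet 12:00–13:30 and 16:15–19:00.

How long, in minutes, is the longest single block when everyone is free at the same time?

Emeka free within 09:00–19:00: 09:30–10:00, 12:30–13:00, 15:00–16:45.
Emeka ∩ Eitan: 12:30–13:00, 16:15–16:45.
Common window lengths: 30, 30 min; longest is 30.

30 minutes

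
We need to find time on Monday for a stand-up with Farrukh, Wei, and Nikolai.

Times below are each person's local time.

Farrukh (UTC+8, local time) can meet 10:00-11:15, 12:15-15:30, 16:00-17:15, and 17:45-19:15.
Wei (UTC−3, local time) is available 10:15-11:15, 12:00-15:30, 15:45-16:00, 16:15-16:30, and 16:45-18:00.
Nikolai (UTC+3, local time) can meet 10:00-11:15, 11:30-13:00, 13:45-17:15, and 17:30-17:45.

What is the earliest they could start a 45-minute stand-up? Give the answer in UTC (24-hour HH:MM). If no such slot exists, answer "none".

none

Farrukh → UTC: 02:00–03:15, 04:15–07:30, 08:00–09:15, 09:45–11:15.
Wei → UTC: 13:15–14:15, 15:00–18:30, 18:45–19:00, 19:15–19:30, 19:45–21:00.
Nikolai → UTC: 07:00–08:15, 08:30–10:00, 10:45–14:15, 14:30–14:45.
Farrukh ∩ Wei: (none).
Farrukh ∩ Wei ∩ Nikolai: (none).
Windows ≥ 45 min: (none).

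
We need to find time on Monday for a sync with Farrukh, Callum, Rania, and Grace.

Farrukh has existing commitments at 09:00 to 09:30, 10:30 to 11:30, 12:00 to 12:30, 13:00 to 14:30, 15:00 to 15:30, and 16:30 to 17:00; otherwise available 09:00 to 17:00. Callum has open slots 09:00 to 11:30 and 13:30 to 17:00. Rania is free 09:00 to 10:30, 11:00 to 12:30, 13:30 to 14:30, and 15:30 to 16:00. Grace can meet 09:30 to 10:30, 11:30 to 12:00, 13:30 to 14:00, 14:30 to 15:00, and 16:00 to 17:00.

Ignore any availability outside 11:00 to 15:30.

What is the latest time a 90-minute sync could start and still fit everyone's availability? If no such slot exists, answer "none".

Farrukh free within 09:00–17:00: 09:30–10:30, 11:30–12:00, 12:30–13:00, 14:30–15:00, 15:30–16:30.
Farrukh ∩ Callum: 09:30–10:30, 14:30–15:00, 15:30–16:30.
Farrukh ∩ Callum ∩ Rania: 09:30–10:30, 15:30–16:00.
Farrukh ∩ Callum ∩ Rania ∩ Grace: 09:30–10:30.
Restricted to 11:00–15:30: (none).
Windows ≥ 90 min: (none).

none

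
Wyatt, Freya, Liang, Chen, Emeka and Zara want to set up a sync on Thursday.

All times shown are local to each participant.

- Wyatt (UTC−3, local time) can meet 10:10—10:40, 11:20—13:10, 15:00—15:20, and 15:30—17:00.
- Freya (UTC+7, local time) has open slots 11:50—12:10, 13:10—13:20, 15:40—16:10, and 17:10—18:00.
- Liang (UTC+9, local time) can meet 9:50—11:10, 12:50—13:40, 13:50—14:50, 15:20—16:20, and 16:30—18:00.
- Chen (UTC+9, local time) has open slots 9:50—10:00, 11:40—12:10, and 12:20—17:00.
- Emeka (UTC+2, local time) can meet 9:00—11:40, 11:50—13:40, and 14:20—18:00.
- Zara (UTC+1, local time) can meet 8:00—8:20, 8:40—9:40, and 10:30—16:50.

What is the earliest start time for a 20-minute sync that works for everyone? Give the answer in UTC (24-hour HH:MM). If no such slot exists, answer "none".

Wyatt → UTC: 13:10–13:40, 14:20–16:10, 18:00–18:20, 18:30–20:00.
Freya → UTC: 04:50–05:10, 06:10–06:20, 08:40–09:10, 10:10–11:00.
Liang → UTC: 00:50–02:10, 03:50–04:40, 04:50–05:50, 06:20–07:20, 07:30–09:00.
Chen → UTC: 00:50–01:00, 02:40–03:10, 03:20–08:00.
Emeka → UTC: 07:00–09:40, 09:50–11:40, 12:20–16:00.
Zara → UTC: 07:00–07:20, 07:40–08:40, 09:30–15:50.
Wyatt ∩ Freya: (none).
Wyatt ∩ Freya ∩ Liang: (none).
Wyatt ∩ Freya ∩ Liang ∩ Chen: (none).
Wyatt ∩ Freya ∩ Liang ∩ Chen ∩ Emeka: (none).
Wyatt ∩ Freya ∩ Liang ∩ Chen ∩ Emeka ∩ Zara: (none).
Windows ≥ 20 min: (none).

none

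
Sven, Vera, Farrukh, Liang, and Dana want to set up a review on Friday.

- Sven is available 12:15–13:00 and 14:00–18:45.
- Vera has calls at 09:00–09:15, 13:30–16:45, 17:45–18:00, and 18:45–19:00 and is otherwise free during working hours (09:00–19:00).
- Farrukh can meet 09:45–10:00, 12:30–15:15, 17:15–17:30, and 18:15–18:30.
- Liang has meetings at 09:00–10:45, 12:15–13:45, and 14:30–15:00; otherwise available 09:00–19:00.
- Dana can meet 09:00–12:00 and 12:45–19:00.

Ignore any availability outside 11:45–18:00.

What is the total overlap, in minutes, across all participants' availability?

15 minutes

Vera free within 09:00–19:00: 09:15–13:30, 16:45–17:45, 18:00–18:45.
Liang free within 09:00–19:00: 10:45–12:15, 13:45–14:30, 15:00–19:00.
Sven ∩ Vera: 12:15–13:00, 16:45–17:45, 18:00–18:45.
Sven ∩ Vera ∩ Farrukh: 12:30–13:00, 17:15–17:30, 18:15–18:30.
Sven ∩ Vera ∩ Farrukh ∩ Liang: 17:15–17:30, 18:15–18:30.
Sven ∩ Vera ∩ Farrukh ∩ Liang ∩ Dana: 17:15–17:30, 18:15–18:30.
Restricted to 11:45–18:00: 17:15–17:30.
Total common minutes: 15.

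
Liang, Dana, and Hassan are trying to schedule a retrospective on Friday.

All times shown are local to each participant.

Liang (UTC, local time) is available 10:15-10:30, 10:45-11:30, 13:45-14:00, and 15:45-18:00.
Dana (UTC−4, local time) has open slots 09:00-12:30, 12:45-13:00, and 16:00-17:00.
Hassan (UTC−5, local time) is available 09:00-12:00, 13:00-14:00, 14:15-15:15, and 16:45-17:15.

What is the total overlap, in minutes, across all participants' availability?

60 minutes

Liang → UTC: 10:15–10:30, 10:45–11:30, 13:45–14:00, 15:45–18:00.
Dana → UTC: 13:00–16:30, 16:45–17:00, 20:00–21:00.
Hassan → UTC: 14:00–17:00, 18:00–19:00, 19:15–20:15, 21:45–22:15.
Liang ∩ Dana: 13:45–14:00, 15:45–16:30, 16:45–17:00.
Liang ∩ Dana ∩ Hassan: 15:45–16:30, 16:45–17:00.
Total common minutes: 45 + 15 = 60.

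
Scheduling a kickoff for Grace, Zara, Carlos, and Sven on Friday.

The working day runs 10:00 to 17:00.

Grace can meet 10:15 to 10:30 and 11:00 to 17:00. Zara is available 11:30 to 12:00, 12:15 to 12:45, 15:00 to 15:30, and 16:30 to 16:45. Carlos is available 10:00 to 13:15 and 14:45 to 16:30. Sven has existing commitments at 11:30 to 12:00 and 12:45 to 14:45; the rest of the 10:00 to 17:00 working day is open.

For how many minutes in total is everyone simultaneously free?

60 minutes

Sven free within 10:00–17:00: 10:00–11:30, 12:00–12:45, 14:45–17:00.
Grace ∩ Zara: 11:30–12:00, 12:15–12:45, 15:00–15:30, 16:30–16:45.
Grace ∩ Zara ∩ Carlos: 11:30–12:00, 12:15–12:45, 15:00–15:30.
Grace ∩ Zara ∩ Carlos ∩ Sven: 12:15–12:45, 15:00–15:30.
Total common minutes: 30 + 30 = 60.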